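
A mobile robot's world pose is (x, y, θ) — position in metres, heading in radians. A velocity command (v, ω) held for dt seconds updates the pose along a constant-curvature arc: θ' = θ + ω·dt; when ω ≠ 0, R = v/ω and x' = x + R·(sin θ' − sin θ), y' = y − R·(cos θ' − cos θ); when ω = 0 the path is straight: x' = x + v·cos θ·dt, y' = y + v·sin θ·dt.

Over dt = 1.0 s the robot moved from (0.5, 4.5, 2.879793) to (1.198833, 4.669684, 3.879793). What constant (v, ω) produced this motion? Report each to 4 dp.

Δθ = 3.879793 − 2.879793 = 1.000000
ω = Δθ/dt = 1.000000/1.0 = 1.0000
R = Δx/(sin θ' − sin θ) = -0.7500
v = R·ω = -0.7500·1.0000 = -0.7500

v = -0.7500, ω = 1.0000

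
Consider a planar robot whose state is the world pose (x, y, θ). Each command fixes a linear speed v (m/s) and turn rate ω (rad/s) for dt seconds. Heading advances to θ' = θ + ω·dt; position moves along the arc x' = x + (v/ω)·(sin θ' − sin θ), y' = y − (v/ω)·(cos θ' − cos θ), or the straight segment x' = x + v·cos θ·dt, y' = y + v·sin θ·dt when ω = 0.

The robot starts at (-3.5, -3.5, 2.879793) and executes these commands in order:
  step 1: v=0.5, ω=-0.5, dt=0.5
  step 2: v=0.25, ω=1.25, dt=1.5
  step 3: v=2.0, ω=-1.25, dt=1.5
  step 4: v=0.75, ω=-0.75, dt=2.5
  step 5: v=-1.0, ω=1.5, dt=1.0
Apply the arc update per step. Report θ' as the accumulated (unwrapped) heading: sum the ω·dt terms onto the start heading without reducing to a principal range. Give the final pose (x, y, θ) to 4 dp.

(-6.6292, -3.9109, 2.2548)

step 1: θ'=2.6298 (R=-1.0000) → pose (-3.7309, -3.4059, 2.6298)
step 2: θ'=4.5048 (R=0.2000) → pose (-4.0246, -3.5391, 4.5048)
step 3: θ'=2.6298 (R=-1.6000) → pose (-6.3738, -4.6043, 2.6298)
step 4: θ'=0.7548 (R=-1.0000) → pose (-6.5692, -3.0040, 0.7548)
step 5: θ'=2.2548 (R=-0.6667) → pose (-6.6292, -3.9109, 2.2548)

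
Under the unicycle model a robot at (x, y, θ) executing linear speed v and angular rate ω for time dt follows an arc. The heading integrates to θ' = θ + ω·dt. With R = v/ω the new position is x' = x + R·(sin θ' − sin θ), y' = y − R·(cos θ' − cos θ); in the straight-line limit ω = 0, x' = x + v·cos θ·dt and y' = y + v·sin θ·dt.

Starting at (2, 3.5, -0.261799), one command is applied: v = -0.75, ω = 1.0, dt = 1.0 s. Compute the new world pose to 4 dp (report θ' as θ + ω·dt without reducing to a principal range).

θ' = -0.2618 + 1.0·1.0 = 0.7382
R = v/ω = -0.75/1.0 = -0.7500
x' = 2 + -0.7500·(sin 0.7382 − sin -0.2618) = 1.3012
y' = 3.5 − -0.7500·(cos 0.7382 − cos -0.2618) = 3.3303

(1.3012, 3.3303, 0.7382)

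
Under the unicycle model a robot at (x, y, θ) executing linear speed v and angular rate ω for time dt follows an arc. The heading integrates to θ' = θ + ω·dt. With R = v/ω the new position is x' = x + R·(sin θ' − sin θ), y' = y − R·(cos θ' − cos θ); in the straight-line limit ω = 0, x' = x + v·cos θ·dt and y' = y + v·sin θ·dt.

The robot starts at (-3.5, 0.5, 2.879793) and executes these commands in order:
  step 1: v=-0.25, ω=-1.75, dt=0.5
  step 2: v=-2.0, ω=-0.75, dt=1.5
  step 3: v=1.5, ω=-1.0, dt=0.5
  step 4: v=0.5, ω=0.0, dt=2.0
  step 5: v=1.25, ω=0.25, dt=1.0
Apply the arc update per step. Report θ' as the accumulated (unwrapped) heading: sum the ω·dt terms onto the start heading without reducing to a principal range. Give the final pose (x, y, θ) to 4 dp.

step 1: θ'=2.0048 (R=0.1429) → pose (-3.4074, 0.4221, 2.0048)
step 2: θ'=0.8798 (R=2.6667) → pose (-3.7719, -2.3987, 0.8798)
step 3: θ'=0.3798 (R=-1.5000) → pose (-3.1720, -1.9616, 0.3798)
step 4: θ'=0.3798 (straight) → pose (-2.2433, -1.5909, 0.3798)
step 5: θ'=0.6298 (R=5.0000) → pose (-1.1520, -0.9879, 0.6298)

(-1.1520, -0.9879, 0.6298)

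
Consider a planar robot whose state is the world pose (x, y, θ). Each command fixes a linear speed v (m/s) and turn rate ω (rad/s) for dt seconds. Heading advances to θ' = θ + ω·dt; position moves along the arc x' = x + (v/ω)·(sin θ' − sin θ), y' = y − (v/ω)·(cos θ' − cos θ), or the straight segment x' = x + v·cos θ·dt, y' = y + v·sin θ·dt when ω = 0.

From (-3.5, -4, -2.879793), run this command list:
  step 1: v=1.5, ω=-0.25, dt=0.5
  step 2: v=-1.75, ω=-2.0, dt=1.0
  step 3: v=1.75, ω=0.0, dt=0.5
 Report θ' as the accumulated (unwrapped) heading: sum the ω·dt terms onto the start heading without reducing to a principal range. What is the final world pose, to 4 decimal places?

step 1: θ'=-3.0048 (R=-6.0000) → pose (-4.2347, -4.1484, -3.0048)
step 2: θ'=-5.0048 (R=0.8750) → pose (-3.2775, -5.2674, -5.0048)
step 3: θ'=-5.0048 (straight) → pose (-3.0253, -4.4296, -5.0048)

(-3.0253, -4.4296, -5.0048)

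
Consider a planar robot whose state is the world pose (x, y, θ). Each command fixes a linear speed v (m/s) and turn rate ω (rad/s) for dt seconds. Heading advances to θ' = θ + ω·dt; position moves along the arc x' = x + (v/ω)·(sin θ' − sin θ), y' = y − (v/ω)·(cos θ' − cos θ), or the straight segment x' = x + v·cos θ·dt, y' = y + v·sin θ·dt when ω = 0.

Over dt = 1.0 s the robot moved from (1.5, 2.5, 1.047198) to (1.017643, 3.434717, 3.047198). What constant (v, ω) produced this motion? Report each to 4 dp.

Δθ = 3.047198 − 1.047198 = 2.000000
ω = Δθ/dt = 2.000000/1.0 = 2.0000
R = −Δy/(cos θ' − cos θ) = 0.6250
v = R·ω = 0.6250·2.0000 = 1.2500

v = 1.2500, ω = 2.0000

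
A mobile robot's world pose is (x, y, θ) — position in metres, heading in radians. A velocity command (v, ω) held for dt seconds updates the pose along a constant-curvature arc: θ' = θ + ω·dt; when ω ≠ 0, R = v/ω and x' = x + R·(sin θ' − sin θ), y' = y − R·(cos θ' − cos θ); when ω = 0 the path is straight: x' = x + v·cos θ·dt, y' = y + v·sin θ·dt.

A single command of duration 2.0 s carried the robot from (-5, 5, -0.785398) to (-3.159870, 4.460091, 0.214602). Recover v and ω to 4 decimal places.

Δθ = 0.214602 − -0.785398 = 1.000000
ω = Δθ/dt = 1.000000/2.0 = 0.5000
R = Δx/(sin θ' − sin θ) = 2.0000
v = R·ω = 2.0000·0.5000 = 1.0000

v = 1.0000, ω = 0.5000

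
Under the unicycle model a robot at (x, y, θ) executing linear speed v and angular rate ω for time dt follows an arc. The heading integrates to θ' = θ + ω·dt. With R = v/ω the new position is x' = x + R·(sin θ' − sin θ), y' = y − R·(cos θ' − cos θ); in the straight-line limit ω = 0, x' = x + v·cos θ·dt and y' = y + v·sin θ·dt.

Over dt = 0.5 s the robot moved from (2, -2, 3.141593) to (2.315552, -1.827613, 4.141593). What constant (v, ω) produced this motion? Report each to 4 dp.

v = -0.7500, ω = 2.0000

Δθ = 4.141593 − 3.141593 = 1.000000
ω = Δθ/dt = 1.000000/0.5 = 2.0000
R = Δx/(sin θ' − sin θ) = -0.3750
v = R·ω = -0.3750·2.0000 = -0.7500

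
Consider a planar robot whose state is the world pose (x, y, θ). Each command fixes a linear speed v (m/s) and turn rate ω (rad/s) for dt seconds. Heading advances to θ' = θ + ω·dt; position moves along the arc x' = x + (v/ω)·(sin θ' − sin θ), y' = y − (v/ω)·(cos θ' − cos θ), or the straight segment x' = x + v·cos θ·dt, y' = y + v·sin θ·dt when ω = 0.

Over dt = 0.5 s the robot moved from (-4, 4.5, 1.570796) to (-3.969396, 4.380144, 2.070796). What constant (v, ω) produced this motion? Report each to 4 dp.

v = -0.2500, ω = 1.0000

Δθ = 2.070796 − 1.570796 = 0.500000
ω = Δθ/dt = 0.500000/0.5 = 1.0000
R = −Δy/(cos θ' − cos θ) = -0.2500
v = R·ω = -0.2500·1.0000 = -0.2500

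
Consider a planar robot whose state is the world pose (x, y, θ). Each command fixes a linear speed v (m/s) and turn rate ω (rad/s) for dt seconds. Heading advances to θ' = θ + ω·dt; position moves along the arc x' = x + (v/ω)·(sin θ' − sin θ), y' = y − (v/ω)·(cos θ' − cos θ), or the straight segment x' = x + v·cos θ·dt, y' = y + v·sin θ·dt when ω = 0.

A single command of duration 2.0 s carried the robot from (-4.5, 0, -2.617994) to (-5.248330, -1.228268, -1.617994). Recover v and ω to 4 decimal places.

Δθ = -1.617994 − -2.617994 = 1.000000
ω = Δθ/dt = 1.000000/2.0 = 0.5000
R = −Δy/(cos θ' − cos θ) = 1.5000
v = R·ω = 1.5000·0.5000 = 0.7500

v = 0.7500, ω = 0.5000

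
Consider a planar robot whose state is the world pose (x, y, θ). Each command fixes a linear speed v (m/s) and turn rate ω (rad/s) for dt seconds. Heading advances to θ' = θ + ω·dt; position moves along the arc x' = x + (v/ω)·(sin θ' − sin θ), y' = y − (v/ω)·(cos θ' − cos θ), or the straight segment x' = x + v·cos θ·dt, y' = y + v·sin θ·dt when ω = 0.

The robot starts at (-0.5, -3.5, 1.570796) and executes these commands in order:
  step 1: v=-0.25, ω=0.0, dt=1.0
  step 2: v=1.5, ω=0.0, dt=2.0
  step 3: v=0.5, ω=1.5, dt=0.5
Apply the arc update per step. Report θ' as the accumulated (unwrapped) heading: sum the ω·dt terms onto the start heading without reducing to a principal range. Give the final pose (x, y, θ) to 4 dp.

step 1: θ'=1.5708 (straight) → pose (-0.5000, -3.7500, 1.5708)
step 2: θ'=1.5708 (straight) → pose (-0.5000, -0.7500, 1.5708)
step 3: θ'=2.3208 (R=0.3333) → pose (-0.5894, -0.5228, 2.3208)

(-0.5894, -0.5228, 2.3208)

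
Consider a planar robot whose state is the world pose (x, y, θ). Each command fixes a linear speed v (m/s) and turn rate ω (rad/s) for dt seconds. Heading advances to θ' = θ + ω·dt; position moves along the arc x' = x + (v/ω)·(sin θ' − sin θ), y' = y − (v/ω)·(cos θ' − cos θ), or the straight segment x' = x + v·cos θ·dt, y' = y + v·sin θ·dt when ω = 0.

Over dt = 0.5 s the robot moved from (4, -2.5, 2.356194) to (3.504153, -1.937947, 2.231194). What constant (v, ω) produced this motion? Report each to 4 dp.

Δθ = 2.231194 − 2.356194 = -0.125000
ω = Δθ/dt = -0.125000/0.5 = -0.2500
R = −Δy/(cos θ' − cos θ) = -6.0000
v = R·ω = -6.0000·-0.2500 = 1.5000

v = 1.5000, ω = -0.2500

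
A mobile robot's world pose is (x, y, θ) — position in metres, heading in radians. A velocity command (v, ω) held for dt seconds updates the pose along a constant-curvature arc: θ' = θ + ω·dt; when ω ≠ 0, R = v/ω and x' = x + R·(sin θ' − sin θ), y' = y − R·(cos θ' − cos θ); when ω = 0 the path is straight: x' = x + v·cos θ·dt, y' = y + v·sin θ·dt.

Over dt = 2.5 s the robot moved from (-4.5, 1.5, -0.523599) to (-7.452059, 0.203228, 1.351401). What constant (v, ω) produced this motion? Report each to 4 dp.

Δθ = 1.351401 − -0.523599 = 1.875000
ω = Δθ/dt = 1.875000/2.5 = 0.7500
R = Δx/(sin θ' − sin θ) = -2.0000
v = R·ω = -2.0000·0.7500 = -1.5000

v = -1.5000, ω = 0.7500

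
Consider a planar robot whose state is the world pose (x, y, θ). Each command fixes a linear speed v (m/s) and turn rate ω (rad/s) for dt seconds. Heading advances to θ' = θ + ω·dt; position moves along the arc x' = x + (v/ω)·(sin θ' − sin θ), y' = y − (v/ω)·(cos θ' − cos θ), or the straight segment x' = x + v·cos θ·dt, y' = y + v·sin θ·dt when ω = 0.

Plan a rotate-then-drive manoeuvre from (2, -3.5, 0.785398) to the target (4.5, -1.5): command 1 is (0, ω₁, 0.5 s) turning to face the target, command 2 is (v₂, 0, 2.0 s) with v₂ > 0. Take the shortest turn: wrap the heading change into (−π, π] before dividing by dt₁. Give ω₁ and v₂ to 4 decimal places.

ω₁ = -0.2213, v₂ = 1.6008

heading to target = atan2(-1.5−-3.5, 4.5−2) = 0.6747
Δθ = wrap(0.6747 − 0.7854) = -0.1107; ω₁ = Δθ/dt₁ = -0.2213
distance = √((4.5−2)² + (-1.5−-3.5)²) = 3.2016; v₂ = distance/dt₂ = 1.6008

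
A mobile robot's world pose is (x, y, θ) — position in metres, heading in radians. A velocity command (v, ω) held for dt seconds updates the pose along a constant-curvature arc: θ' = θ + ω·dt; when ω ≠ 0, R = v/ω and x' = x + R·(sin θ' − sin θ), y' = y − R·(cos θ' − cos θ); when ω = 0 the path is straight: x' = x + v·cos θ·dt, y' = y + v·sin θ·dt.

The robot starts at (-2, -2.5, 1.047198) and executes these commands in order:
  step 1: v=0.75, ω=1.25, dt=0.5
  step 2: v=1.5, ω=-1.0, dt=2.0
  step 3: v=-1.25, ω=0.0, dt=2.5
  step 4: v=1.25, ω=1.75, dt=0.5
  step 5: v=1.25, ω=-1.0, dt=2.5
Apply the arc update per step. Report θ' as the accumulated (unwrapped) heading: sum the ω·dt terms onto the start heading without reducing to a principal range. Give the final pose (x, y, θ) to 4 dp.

(-0.4942, -1.0284, -1.9528)

step 1: θ'=1.6722 (R=0.6000) → pose (-1.9227, -2.1393, 1.6722)
step 2: θ'=-0.3278 (R=-1.5000) → pose (0.0525, -0.5673, -0.3278)
step 3: θ'=-0.3278 (straight) → pose (-2.9061, 0.4388, -0.3278)
step 4: θ'=0.5472 (R=0.7143) → pose (-2.3044, 0.5051, 0.5472)
step 5: θ'=-1.9528 (R=-1.2500) → pose (-0.4942, -1.0284, -1.9528)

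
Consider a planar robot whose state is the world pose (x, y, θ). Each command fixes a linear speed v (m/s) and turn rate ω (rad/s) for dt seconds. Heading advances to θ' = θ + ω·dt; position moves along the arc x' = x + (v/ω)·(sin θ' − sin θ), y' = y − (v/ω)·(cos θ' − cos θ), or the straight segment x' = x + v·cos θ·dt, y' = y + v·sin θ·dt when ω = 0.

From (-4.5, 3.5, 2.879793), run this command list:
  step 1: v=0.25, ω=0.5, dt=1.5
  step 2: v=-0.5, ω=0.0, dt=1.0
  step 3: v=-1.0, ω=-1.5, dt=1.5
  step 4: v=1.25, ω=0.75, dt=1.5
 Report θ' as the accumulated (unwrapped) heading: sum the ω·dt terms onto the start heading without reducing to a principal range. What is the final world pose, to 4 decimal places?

(-4.1004, 4.6342, 2.5048)

step 1: θ'=3.6298 (R=0.5000) → pose (-4.8639, 3.4586, 3.6298)
step 2: θ'=3.6298 (straight) → pose (-4.4223, 3.6931, 3.6298)
step 3: θ'=1.3798 (R=0.6667) → pose (-3.4551, 2.9778, 1.3798)
step 4: θ'=2.5048 (R=1.6667) → pose (-4.1004, 4.6342, 2.5048)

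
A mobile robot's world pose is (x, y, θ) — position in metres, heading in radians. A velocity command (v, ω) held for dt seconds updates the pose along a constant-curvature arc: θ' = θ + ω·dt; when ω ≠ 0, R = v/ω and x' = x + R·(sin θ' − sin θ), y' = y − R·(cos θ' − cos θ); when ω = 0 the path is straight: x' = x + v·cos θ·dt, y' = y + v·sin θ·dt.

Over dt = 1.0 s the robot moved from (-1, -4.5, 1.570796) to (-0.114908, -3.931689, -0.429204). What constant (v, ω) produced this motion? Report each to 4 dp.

v = 1.2500, ω = -2.0000

Δθ = -0.429204 − 1.570796 = -2.000000
ω = Δθ/dt = -2.000000/1.0 = -2.0000
R = Δx/(sin θ' − sin θ) = -0.6250
v = R·ω = -0.6250·-2.0000 = 1.2500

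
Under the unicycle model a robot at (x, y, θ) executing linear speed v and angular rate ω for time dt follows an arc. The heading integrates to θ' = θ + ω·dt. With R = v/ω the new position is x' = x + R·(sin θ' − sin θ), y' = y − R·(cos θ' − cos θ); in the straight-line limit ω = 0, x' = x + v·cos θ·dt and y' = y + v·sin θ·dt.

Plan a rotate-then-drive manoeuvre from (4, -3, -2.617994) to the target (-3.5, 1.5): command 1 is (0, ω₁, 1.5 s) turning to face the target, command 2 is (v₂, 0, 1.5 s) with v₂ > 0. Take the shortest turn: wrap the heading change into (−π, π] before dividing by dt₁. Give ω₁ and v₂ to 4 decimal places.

heading to target = atan2(1.5−-3, -3.5−4) = 2.6012
Δθ = wrap(2.6012 − -2.6180) = -1.0640; ω₁ = Δθ/dt₁ = -0.7093
distance = √((-3.5−4)² + (1.5−-3)²) = 8.7464; v₂ = distance/dt₂ = 5.8310

ω₁ = -0.7093, v₂ = 5.8310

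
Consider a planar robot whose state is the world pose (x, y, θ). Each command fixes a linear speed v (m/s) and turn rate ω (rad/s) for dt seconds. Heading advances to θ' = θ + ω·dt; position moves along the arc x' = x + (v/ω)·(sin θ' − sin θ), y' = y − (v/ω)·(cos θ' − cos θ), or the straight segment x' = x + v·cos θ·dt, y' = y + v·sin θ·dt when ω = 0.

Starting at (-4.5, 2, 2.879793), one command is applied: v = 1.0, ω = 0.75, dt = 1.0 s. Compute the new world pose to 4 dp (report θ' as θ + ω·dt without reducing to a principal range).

θ' = 2.8798 + 0.75·1.0 = 3.6298
R = v/ω = 1.0/0.75 = 1.3333
x' = -4.5 + 1.3333·(sin 3.6298 − sin 2.8798) = -5.4705
y' = 2 − 1.3333·(cos 3.6298 − cos 2.8798) = 1.8897

(-5.4705, 1.8897, 3.6298)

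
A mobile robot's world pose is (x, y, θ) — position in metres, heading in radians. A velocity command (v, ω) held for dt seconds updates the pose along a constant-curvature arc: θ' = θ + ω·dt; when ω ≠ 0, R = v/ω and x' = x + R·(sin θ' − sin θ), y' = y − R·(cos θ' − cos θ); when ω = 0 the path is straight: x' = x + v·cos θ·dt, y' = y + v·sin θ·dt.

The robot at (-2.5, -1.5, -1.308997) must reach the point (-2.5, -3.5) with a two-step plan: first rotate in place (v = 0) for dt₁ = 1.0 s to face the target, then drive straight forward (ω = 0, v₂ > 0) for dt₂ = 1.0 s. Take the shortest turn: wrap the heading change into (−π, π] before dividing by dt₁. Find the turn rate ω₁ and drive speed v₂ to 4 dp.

heading to target = atan2(-3.5−-1.5, -2.5−-2.5) = -1.5708
Δθ = wrap(-1.5708 − -1.3090) = -0.2618; ω₁ = Δθ/dt₁ = -0.2618
distance = √((-2.5−-2.5)² + (-3.5−-1.5)²) = 2.0000; v₂ = distance/dt₂ = 2.0000

ω₁ = -0.2618, v₂ = 2.0000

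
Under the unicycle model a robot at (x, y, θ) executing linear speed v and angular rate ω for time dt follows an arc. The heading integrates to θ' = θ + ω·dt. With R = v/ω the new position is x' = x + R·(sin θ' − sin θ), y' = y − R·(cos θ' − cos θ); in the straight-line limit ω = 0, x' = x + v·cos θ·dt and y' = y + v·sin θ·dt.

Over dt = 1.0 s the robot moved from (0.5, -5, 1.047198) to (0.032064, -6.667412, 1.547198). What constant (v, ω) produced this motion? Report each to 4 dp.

v = -1.7500, ω = 0.5000

Δθ = 1.547198 − 1.047198 = 0.500000
ω = Δθ/dt = 0.500000/1.0 = 0.5000
R = −Δy/(cos θ' − cos θ) = -3.5000
v = R·ω = -3.5000·0.5000 = -1.7500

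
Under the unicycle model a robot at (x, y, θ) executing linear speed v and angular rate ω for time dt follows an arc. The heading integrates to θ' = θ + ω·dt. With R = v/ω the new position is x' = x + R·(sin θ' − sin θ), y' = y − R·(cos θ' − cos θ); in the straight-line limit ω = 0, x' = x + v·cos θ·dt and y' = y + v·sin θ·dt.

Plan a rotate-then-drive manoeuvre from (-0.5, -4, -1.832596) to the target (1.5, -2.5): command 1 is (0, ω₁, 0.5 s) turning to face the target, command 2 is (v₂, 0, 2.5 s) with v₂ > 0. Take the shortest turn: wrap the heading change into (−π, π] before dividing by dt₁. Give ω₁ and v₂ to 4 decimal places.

ω₁ = 4.9522, v₂ = 1.0000

heading to target = atan2(-2.5−-4, 1.5−-0.5) = 0.6435
Δθ = wrap(0.6435 − -1.8326) = 2.4761; ω₁ = Δθ/dt₁ = 4.9522
distance = √((1.5−-0.5)² + (-2.5−-4)²) = 2.5000; v₂ = distance/dt₂ = 1.0000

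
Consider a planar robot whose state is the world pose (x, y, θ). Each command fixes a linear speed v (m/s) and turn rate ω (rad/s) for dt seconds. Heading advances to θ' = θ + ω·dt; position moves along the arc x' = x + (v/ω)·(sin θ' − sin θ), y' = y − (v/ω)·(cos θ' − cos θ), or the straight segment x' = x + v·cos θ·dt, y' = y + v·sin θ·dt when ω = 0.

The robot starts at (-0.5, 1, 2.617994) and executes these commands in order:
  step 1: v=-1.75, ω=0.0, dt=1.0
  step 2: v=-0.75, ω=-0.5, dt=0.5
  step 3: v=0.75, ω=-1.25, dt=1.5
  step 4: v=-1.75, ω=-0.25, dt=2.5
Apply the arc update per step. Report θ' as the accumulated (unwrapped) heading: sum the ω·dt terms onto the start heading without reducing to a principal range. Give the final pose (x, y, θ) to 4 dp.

step 1: θ'=2.6180 (straight) → pose (1.0155, 0.1250, 2.6180)
step 2: θ'=2.3680 (R=1.5000) → pose (1.3136, -0.1009, 2.3680)
step 3: θ'=0.4930 (R=-0.6000) → pose (1.4489, 0.8569, 0.4930)
step 4: θ'=-0.1320 (R=7.0000) → pose (-2.7853, 0.0842, -0.1320)

(-2.7853, 0.0842, -0.1320)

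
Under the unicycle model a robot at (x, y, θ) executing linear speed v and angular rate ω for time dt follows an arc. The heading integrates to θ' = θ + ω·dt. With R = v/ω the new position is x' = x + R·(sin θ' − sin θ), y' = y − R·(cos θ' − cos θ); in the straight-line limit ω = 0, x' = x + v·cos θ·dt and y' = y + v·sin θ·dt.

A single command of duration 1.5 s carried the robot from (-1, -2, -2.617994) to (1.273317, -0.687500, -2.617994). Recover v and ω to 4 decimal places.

v = -1.7500, ω = 0.0000

Δθ = -2.617994 − -2.617994 = 0.000000
ω = Δθ/dt = 0.000000/1.5 = 0.0000
ω = 0 → v = (Δx·cos θ + Δy·sin θ)/dt = -1.7500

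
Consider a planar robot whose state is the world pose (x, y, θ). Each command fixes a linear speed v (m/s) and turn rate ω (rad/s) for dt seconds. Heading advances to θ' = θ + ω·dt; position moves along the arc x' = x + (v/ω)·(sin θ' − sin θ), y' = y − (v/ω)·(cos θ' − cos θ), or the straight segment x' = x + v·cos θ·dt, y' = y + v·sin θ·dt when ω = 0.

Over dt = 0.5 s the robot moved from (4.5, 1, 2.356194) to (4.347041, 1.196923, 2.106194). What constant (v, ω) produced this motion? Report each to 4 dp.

v = 0.5000, ω = -0.5000

Δθ = 2.106194 − 2.356194 = -0.250000
ω = Δθ/dt = -0.250000/0.5 = -0.5000
R = −Δy/(cos θ' − cos θ) = -1.0000
v = R·ω = -1.0000·-0.5000 = 0.5000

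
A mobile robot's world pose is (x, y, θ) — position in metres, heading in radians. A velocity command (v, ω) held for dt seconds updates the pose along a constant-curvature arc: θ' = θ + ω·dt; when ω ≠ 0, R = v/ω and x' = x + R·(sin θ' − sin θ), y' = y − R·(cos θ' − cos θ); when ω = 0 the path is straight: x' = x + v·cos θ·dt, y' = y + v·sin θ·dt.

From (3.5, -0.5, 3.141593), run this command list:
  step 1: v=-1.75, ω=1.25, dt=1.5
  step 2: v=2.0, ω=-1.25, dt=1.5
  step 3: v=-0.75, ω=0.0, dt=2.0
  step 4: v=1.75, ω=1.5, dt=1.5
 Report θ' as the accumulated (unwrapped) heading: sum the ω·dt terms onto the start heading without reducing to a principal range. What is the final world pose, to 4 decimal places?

step 1: θ'=5.0166 (R=-1.4000) → pose (4.8357, 1.3193, 5.0166)
step 2: θ'=3.1416 (R=-1.6000) → pose (3.3092, -0.7599, 3.1416)
step 3: θ'=3.1416 (straight) → pose (4.8092, -0.7599, 3.1416)
step 4: θ'=5.3916 (R=1.1667) → pose (3.9014, -2.6594, 5.3916)

(3.9014, -2.6594, 5.3916)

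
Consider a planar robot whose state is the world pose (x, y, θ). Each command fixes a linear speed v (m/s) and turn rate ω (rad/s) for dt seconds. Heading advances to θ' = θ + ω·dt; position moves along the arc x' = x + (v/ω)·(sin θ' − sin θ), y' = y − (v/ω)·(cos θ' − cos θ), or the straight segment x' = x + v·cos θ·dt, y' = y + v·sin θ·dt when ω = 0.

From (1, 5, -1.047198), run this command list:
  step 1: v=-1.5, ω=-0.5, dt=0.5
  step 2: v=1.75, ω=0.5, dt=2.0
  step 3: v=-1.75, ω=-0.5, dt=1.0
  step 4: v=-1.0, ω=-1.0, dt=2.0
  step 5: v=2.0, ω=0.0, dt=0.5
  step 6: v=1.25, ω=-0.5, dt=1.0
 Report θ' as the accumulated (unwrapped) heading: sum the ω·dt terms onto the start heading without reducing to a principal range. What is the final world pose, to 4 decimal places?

step 1: θ'=-1.2972 (R=3.0000) → pose (0.7097, 5.6894, -1.2972)
step 2: θ'=-0.2972 (R=3.5000) → pose (3.0545, 3.2885, -0.2972)
step 3: θ'=-0.7972 (R=3.5000) → pose (1.5756, 4.1896, -0.7972)
step 4: θ'=-2.7972 (R=1.0000) → pose (1.9533, 5.8296, -2.7972)
step 5: θ'=-2.7972 (straight) → pose (1.0121, 5.4920, -2.7972)
step 6: θ'=-3.2972 (R=-2.5000) → pose (-0.2194, 5.3754, -3.2972)

(-0.2194, 5.3754, -3.2972)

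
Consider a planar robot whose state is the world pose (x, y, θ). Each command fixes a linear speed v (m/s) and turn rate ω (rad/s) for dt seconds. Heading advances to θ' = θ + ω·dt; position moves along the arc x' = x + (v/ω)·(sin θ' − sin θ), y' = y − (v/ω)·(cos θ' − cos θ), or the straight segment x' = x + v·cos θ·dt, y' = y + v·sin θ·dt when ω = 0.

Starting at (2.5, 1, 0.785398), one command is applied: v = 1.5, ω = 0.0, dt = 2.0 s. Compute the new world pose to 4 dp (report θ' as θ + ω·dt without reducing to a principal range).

(4.6213, 3.1213, 0.7854)

θ' = 0.7854 + 0.0·2.0 = 0.7854
ω = 0 → straight: x' = 2.5 + 1.5·cos(0.7854)·2.0 = 4.6213
y' = 1 + 1.5·sin(0.7854)·2.0 = 3.1213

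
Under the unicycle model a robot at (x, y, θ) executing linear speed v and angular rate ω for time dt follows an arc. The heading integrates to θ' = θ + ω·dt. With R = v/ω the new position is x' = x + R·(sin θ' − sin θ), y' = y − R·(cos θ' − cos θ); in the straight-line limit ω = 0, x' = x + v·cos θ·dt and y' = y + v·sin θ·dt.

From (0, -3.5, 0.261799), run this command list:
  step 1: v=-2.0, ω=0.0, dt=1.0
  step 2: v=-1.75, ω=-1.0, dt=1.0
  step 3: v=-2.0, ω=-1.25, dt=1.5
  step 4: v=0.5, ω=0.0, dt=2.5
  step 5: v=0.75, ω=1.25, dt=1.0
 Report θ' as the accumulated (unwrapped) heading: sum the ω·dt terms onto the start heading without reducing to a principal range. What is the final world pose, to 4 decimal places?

step 1: θ'=0.2618 (straight) → pose (-1.9319, -4.0176, 0.2618)
step 2: θ'=-0.7382 (R=1.7500) → pose (-3.5625, -3.6217, -0.7382)
step 3: θ'=-2.6132 (R=1.6000) → pose (-3.2924, -1.0564, -2.6132)
step 4: θ'=-2.6132 (straight) → pose (-4.3719, -1.6866, -2.6132)
step 5: θ'=-1.3632 (R=0.6000) → pose (-4.6565, -2.3284, -1.3632)

(-4.6565, -2.3284, -1.3632)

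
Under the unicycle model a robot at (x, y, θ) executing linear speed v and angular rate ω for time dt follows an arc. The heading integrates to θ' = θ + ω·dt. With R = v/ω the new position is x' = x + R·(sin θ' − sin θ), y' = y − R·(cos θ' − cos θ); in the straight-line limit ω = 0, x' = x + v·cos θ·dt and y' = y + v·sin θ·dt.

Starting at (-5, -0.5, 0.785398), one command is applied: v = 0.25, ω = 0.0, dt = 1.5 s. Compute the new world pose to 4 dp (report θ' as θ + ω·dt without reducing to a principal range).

θ' = 0.7854 + 0.0·1.5 = 0.7854
ω = 0 → straight: x' = -5 + 0.25·cos(0.7854)·1.5 = -4.7348
y' = -0.5 + 0.25·sin(0.7854)·1.5 = -0.2348

(-4.7348, -0.2348, 0.7854)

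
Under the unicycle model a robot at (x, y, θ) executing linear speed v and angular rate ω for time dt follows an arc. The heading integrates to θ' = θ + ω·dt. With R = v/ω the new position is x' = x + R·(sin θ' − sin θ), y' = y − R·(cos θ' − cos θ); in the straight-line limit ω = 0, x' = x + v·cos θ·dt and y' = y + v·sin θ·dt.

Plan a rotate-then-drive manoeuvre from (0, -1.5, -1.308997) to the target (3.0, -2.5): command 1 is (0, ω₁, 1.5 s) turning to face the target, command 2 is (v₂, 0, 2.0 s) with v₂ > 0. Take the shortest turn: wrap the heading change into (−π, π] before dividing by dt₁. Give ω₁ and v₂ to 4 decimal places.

heading to target = atan2(-2.5−-1.5, 3−0) = -0.3218
Δθ = wrap(-0.3218 − -1.3090) = 0.9872; ω₁ = Δθ/dt₁ = 0.6582
distance = √((3−0)² + (-2.5−-1.5)²) = 3.1623; v₂ = distance/dt₂ = 1.5811

ω₁ = 0.6582, v₂ = 1.5811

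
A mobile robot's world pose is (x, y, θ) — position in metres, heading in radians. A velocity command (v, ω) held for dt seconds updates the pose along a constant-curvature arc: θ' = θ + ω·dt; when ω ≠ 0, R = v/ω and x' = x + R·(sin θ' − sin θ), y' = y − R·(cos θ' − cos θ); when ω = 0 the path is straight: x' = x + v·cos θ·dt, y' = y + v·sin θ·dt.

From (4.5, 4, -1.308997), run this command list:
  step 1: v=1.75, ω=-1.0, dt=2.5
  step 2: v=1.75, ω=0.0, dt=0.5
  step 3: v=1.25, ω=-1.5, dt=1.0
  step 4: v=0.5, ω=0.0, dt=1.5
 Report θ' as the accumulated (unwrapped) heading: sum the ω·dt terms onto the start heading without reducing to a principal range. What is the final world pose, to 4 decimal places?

step 1: θ'=-3.8090 (R=-1.7500) → pose (1.7265, 2.1726, -3.8090)
step 2: θ'=-3.8090 (straight) → pose (1.0392, 2.7141, -3.8090)
step 3: θ'=-5.3090 (R=-0.8333) → pose (0.8656, 3.8369, -5.3090)
step 4: θ'=-5.3090 (straight) → pose (1.2870, 4.4573, -5.3090)

(1.2870, 4.4573, -5.3090)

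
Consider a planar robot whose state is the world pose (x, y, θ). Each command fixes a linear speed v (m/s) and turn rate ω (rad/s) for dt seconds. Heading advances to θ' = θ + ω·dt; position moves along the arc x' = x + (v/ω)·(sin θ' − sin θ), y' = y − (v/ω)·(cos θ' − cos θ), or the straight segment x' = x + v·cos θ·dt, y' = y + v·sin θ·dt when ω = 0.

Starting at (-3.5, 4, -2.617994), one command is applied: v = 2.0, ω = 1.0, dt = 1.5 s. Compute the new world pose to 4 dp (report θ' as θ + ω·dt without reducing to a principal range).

θ' = -2.6180 + 1.0·1.5 = -1.1180
R = v/ω = 2.0/1.0 = 2.0000
x' = -3.5 + 2.0000·(sin -1.1180 − sin -2.6180) = -4.2984
y' = 4 − 2.0000·(cos -1.1180 − cos -2.6180) = 1.3930

(-4.2984, 1.3930, -1.1180)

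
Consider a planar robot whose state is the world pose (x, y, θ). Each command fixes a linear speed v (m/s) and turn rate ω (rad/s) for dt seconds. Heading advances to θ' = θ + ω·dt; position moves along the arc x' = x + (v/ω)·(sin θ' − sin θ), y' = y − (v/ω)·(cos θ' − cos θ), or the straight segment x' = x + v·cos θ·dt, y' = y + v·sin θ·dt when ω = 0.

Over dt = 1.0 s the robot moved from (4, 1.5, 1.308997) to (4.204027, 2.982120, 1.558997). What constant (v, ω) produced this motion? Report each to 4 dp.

Δθ = 1.558997 − 1.308997 = 0.250000
ω = Δθ/dt = 0.250000/1.0 = 0.2500
R = −Δy/(cos θ' − cos θ) = 6.0000
v = R·ω = 6.0000·0.2500 = 1.5000

v = 1.5000, ω = 0.2500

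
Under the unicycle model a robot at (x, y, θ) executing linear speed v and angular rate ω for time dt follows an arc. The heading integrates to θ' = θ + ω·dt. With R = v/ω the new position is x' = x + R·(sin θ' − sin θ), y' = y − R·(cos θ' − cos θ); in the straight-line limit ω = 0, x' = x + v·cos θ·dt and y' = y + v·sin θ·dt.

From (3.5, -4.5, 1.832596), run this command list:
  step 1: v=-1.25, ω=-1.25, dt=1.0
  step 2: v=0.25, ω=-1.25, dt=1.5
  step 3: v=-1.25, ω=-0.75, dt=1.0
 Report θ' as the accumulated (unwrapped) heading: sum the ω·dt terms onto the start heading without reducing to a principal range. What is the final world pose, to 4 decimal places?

step 1: θ'=0.5826 (R=1.0000) → pose (3.0843, -5.5939, 0.5826)
step 2: θ'=-1.2924 (R=-0.2000) → pose (3.3866, -5.7059, -1.2924)
step 3: θ'=-2.0424 (R=1.6667) → pose (3.5044, -4.4907, -2.0424)

(3.5044, -4.4907, -2.0424)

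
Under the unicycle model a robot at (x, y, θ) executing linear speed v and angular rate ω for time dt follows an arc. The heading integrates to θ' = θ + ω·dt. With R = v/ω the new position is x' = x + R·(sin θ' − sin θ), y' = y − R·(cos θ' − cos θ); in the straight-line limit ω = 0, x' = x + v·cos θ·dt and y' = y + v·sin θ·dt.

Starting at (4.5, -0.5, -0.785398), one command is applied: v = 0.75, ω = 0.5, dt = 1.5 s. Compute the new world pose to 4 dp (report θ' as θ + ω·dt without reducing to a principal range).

θ' = -0.7854 + 0.5·1.5 = -0.0354
R = v/ω = 0.75/0.5 = 1.5000
x' = 4.5 + 1.5000·(sin -0.0354 − sin -0.7854) = 5.5076
y' = -0.5 − 1.5000·(cos -0.0354 − cos -0.7854) = -0.9384

(5.5076, -0.9384, -0.0354)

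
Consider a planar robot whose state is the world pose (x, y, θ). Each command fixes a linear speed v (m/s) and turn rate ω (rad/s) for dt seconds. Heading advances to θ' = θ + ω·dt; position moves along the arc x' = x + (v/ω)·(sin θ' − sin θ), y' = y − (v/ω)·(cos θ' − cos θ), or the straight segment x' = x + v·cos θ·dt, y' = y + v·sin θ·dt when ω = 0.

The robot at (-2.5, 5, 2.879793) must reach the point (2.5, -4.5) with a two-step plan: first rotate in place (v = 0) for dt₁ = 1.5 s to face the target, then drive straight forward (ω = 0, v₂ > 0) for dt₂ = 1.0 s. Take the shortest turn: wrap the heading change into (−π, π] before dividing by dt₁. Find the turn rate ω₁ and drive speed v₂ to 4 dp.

ω₁ = 1.5447, v₂ = 10.7355

heading to target = atan2(-4.5−5, 2.5−-2.5) = -1.0863
Δθ = wrap(-1.0863 − 2.8798) = 2.3171; ω₁ = Δθ/dt₁ = 1.5447
distance = √((2.5−-2.5)² + (-4.5−5)²) = 10.7355; v₂ = distance/dt₂ = 10.7355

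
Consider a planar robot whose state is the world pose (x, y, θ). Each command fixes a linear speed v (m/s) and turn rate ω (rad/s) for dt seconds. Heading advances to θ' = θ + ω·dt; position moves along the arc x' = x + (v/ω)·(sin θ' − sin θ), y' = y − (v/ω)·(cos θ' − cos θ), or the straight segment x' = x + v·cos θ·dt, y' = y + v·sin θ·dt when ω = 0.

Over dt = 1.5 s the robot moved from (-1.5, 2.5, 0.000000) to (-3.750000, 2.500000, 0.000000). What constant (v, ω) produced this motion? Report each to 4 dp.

v = -1.5000, ω = 0.0000

Δθ = 0.000000 − 0.000000 = 0.000000
ω = Δθ/dt = 0.000000/1.5 = 0.0000
ω = 0 → v = (Δx·cos θ + Δy·sin θ)/dt = -1.5000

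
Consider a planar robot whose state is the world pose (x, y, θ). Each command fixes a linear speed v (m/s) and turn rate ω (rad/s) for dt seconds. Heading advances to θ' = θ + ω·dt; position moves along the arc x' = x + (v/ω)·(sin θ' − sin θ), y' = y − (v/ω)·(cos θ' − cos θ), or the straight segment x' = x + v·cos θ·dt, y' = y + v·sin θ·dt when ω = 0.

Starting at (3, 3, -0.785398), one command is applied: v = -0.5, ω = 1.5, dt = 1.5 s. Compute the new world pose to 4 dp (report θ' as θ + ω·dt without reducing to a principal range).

θ' = -0.7854 + 1.5·1.5 = 1.4646
R = v/ω = -0.5/1.5 = -0.3333
x' = 3 + -0.3333·(sin 1.4646 − sin -0.7854) = 2.4328
y' = 3 − -0.3333·(cos 1.4646 − cos -0.7854) = 2.7996

(2.4328, 2.7996, 1.4646)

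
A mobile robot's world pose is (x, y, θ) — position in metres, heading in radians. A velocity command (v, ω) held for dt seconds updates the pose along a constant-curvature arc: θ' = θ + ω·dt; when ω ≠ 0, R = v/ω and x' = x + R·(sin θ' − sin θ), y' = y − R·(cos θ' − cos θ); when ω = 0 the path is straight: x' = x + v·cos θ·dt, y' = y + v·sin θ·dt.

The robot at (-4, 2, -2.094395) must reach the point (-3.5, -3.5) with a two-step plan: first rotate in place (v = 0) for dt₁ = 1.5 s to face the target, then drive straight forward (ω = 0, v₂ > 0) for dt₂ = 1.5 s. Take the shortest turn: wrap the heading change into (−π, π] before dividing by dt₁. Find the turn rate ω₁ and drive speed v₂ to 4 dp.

heading to target = atan2(-3.5−2, -3.5−-4) = -1.4801
Δθ = wrap(-1.4801 − -2.0944) = 0.6143; ω₁ = Δθ/dt₁ = 0.4095
distance = √((-3.5−-4)² + (-3.5−2)²) = 5.5227; v₂ = distance/dt₂ = 3.6818

ω₁ = 0.4095, v₂ = 3.6818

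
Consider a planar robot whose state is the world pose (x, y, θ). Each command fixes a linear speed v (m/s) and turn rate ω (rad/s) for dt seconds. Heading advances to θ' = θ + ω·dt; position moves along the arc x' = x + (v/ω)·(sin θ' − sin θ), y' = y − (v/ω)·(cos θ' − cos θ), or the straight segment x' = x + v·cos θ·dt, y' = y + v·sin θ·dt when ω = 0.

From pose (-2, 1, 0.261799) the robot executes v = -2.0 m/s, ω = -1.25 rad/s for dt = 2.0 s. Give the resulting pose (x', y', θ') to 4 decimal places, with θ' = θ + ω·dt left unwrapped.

θ' = 0.2618 + -1.25·2.0 = -2.2382
R = v/ω = -2.0/-1.25 = 1.6000
x' = -2 + 1.6000·(sin -2.2382 − sin 0.2618) = -3.6708
y' = 1 − 1.6000·(cos -2.2382 − cos 0.2618) = 3.5358

(-3.6708, 3.5358, -2.2382)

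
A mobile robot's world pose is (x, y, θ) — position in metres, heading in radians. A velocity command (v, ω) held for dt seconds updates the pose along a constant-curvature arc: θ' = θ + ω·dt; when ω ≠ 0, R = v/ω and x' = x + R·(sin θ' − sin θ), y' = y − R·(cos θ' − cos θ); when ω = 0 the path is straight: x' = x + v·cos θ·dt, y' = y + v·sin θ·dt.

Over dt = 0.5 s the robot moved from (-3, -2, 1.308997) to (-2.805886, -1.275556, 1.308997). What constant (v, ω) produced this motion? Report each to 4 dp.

v = 1.5000, ω = 0.0000

Δθ = 1.308997 − 1.308997 = 0.000000
ω = Δθ/dt = 0.000000/0.5 = 0.0000
ω = 0 → v = (Δx·cos θ + Δy·sin θ)/dt = 1.5000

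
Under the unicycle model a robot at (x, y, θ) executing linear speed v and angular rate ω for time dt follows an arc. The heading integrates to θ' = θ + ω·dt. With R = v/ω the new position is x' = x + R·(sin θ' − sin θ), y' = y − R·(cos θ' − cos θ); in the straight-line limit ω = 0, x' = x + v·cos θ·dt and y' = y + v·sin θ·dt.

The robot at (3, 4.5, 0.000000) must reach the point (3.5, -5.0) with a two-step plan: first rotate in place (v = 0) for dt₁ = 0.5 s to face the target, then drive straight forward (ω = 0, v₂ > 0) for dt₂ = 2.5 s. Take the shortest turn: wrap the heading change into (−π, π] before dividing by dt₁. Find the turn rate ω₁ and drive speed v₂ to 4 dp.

ω₁ = -3.0364, v₂ = 3.8053

heading to target = atan2(-5−4.5, 3.5−3) = -1.5182
Δθ = wrap(-1.5182 − 0.0000) = -1.5182; ω₁ = Δθ/dt₁ = -3.0364
distance = √((3.5−3)² + (-5−4.5)²) = 9.5131; v₂ = distance/dt₂ = 3.8053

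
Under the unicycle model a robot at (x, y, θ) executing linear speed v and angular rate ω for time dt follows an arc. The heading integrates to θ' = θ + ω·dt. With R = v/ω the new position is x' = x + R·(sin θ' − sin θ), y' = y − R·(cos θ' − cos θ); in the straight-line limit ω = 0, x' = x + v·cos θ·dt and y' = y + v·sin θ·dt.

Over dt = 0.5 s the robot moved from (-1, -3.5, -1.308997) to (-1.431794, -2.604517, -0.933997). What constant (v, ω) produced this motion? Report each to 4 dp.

v = -2.0000, ω = 0.7500

Δθ = -0.933997 − -1.308997 = 0.375000
ω = Δθ/dt = 0.375000/0.5 = 0.7500
R = −Δy/(cos θ' − cos θ) = -2.6667
v = R·ω = -2.6667·0.7500 = -2.0000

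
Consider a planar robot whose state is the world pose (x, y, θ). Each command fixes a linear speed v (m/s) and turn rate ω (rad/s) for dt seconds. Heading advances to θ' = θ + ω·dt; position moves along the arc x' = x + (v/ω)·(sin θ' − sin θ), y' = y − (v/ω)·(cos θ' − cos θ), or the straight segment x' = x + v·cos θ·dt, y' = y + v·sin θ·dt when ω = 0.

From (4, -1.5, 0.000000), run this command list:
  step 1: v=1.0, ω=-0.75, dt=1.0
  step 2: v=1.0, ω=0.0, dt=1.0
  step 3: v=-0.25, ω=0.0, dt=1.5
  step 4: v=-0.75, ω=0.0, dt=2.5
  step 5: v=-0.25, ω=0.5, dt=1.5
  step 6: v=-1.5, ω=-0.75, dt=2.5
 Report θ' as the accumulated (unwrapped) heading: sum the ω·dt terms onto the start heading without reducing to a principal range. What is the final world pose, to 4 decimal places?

step 1: θ'=-0.7500 (R=-1.3333) → pose (4.9089, -1.8577, -0.7500)
step 2: θ'=-0.7500 (straight) → pose (5.6405, -2.5394, -0.7500)
step 3: θ'=-0.7500 (straight) → pose (5.3662, -2.2838, -0.7500)
step 4: θ'=-0.7500 (straight) → pose (3.9942, -1.0057, -0.7500)
step 5: θ'=0.0000 (R=-0.5000) → pose (3.6534, -0.8715, 0.0000)
step 6: θ'=-1.8750 (R=2.0000) → pose (1.7452, 1.7275, -1.8750)

(1.7452, 1.7275, -1.8750)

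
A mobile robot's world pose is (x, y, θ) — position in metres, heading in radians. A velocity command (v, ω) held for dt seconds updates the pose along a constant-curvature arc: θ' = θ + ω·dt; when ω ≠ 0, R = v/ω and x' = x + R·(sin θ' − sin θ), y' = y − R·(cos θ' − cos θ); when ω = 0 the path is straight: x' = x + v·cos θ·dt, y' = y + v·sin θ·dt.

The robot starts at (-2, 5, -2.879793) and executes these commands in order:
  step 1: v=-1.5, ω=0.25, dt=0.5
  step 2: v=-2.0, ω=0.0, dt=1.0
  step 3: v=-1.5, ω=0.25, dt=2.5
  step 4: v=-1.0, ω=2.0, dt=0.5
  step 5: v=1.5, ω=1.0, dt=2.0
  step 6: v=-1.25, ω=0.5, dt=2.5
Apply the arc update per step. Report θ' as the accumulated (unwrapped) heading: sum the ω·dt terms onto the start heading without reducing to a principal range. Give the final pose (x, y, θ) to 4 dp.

step 1: θ'=-2.7548 (R=-6.0000) → pose (-1.2896, 5.2388, -2.7548)
step 2: θ'=-2.7548 (straight) → pose (0.5627, 5.9933, -2.7548)
step 3: θ'=-2.1298 (R=-6.0000) → pose (3.3861, 8.3680, -2.1298)
step 4: θ'=-1.1298 (R=-0.5000) → pose (3.4143, 8.8466, -1.1298)
step 5: θ'=0.8702 (R=1.5000) → pose (5.9175, 8.5199, 0.8702)
step 6: θ'=2.1202 (R=-2.5000) → pose (5.6966, 5.6027, 2.1202)

(5.6966, 5.6027, 2.1202)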